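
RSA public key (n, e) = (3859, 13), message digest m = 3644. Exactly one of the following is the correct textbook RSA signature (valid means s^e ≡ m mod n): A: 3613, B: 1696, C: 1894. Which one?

Candidate A: Squares mod 3859: 3613^1≡3613, 3613^2≡2631, 3613^4≡2974, 3613^8≡3707; 13 = 8 + 4 + 1, so 3613^13 ≡ 3707·2974·3613 ≡ 2864 (mod 3859)
Candidate B: Squares mod 3859: 1696^1≡1696, 1696^2≡1461, 1696^4≡494, 1696^8≡919; 13 = 8 + 4 + 1, so 1696^13 ≡ 919·494·1696 ≡ 999 (mod 3859)
Candidate C: Squares mod 3859: 1894^1≡1894, 1894^2≡2225, 1894^4≡3387, 1894^8≡2821; 13 = 8 + 4 + 1, so 1894^13 ≡ 2821·3387·1894 ≡ 3644 (mod 3859)
  → matches m = 3644

C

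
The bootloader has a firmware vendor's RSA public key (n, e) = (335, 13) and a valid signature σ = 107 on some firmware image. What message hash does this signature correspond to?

327

Squares mod 335: σ^1≡107, σ^2≡59, σ^4≡131, σ^8≡76
13 = 8 + 4 + 1, so σ^13 ≡ 76·131·107 ≡ 327 (mod 335)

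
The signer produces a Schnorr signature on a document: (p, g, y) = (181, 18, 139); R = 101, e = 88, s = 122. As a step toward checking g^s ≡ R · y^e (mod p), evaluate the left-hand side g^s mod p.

167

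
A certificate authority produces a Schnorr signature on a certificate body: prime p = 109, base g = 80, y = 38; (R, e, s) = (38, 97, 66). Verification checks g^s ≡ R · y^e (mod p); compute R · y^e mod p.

66

38^2 = 1444 ≡ 27
38^4 ≡ 27^2 = 729 ≡ 75
38^8 ≡ 75^2 = 5625 ≡ 66
38^16 ≡ 66^2 = 4356 ≡ 105
38^32 ≡ 105^2 = 11025 ≡ 16
38^64 ≡ 16^2 = 256 ≡ 38
97 = 64 + 32 + 1, so 38^97 ≡ 38·16·38 ≡ 105 (mod 109)
R · y^e ≡ 38·105 = 3990 ≡ 66 (mod 109)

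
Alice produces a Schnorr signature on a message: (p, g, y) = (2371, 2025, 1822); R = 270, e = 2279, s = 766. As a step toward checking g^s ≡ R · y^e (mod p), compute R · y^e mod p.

195

Squares mod 2371: 1822^1≡1822, 1822^2≡284, 1822^4≡42, 1822^8≡1764, 1822^16≡944, 1822^32≡2011, 1822^64≡1566, 1822^128≡742, 1822^256≡492, 1822^512≡222, 1822^1024≡1864, 1822^2048≡981
2279 = 2048 + 128 + 64 + 32 + 4 + 2 + 1, so 1822^2279 ≡ 981·742·1566·2011·42·284·1822 ≡ 2240 (mod 2371)
R · y^e ≡ 270·2240 = 604800 ≡ 195 (mod 2371)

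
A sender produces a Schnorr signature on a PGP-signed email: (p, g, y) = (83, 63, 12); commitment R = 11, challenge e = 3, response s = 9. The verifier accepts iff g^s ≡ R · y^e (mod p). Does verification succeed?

fails

g^s mod p:
63^2 = 3969 ≡ 68
63^4 ≡ 68^2 = 4624 ≡ 59
63^8 ≡ 59^2 = 3481 ≡ 78
9 = 8 + 1, so 63^9 ≡ 78·63 ≡ 17 (mod 83)
R · y^e mod p:
12^2 = 144 ≡ 61
3 = 2 + 1, so 12^3 ≡ 61·12 ≡ 68 (mod 83)
11·68 = 748 ≡ 1 (mod 83)
17 ≠ 1; the check fails.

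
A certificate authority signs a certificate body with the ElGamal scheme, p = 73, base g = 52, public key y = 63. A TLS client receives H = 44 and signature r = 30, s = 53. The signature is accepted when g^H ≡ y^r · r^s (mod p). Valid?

Left side g^H mod p:
52^2 = 2704 ≡ 3
52^4 ≡ 3^2 = 9
52^8 ≡ 9^2 = 81 ≡ 8
52^16 ≡ 8^2 = 64
52^32 ≡ 64^2 = 4096 ≡ 8
44 = 32 + 8 + 4, so 52^44 ≡ 8·8·9 ≡ 65 (mod 73)
Right side y^r · r^s mod p:
63^2 = 3969 ≡ 27
63^4 ≡ 27^2 = 729 ≡ 72
63^8 ≡ 72^2 = 5184 ≡ 1
63^16 ≡ 1^2 = 1
30 = 16 + 8 + 4 + 2, so 63^30 ≡ 1·1·72·27 ≡ 46 (mod 73)
30^2 = 900 ≡ 24
30^4 ≡ 24^2 = 576 ≡ 65
30^8 ≡ 65^2 = 4225 ≡ 64
30^16 ≡ 64^2 = 4096 ≡ 8
30^32 ≡ 8^2 = 64
53 = 32 + 16 + 4 + 1, so 30^53 ≡ 64·8·65·30 ≡ 52 (mod 73)
46·52 = 2392 ≡ 56 (mod 73)
65 ≠ 56, so verification fails.

no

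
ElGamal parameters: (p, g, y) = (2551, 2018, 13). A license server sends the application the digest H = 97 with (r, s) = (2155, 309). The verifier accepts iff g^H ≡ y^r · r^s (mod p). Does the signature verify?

Left side g^H mod p:
2018^97 mod 2551 = 2112
Right side y^r · r^s mod p:
13^2155 mod 2551 = 1801
2155^309 mod 2551 = 38
1801·38 = 68438 ≡ 2112 (mod 2551)
2112 ≡ 2112 (mod 2551), so the signature is genuine.

verifies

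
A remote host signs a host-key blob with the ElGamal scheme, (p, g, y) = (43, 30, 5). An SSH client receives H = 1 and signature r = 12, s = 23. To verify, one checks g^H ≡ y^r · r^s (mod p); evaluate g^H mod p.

30

30^1 mod 43 = 30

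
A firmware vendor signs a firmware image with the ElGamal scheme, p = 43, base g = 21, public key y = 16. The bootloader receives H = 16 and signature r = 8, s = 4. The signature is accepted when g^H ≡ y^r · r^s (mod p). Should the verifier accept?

Left side g^H mod p:
21^2 = 441 ≡ 11
21^4 ≡ 11^2 = 121 ≡ 35
21^8 ≡ 35^2 = 1225 ≡ 21
21^16 ≡ 21^2 = 441 ≡ 11
Right side y^r · r^s mod p:
16^2 = 256 ≡ 41
16^4 ≡ 41^2 = 1681 ≡ 4
16^8 ≡ 4^2 = 16
8^2 = 64 ≡ 21
8^4 ≡ 21^2 = 441 ≡ 11
16·11 = 176 ≡ 4 (mod 43)
11 ≠ 4, so verification fails.

reject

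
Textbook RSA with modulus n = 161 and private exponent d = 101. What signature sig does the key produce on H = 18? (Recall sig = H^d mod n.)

Squares mod 161: H^1≡18, H^2≡2, H^4≡4, H^8≡16, H^16≡95, H^32≡9, H^64≡81
101 = 64 + 32 + 4 + 1, so H^101 ≡ 81·9·4·18 ≡ 2 (mod 161)

2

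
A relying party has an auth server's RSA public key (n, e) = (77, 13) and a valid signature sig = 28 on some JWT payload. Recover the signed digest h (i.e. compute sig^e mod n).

sig^2 ≡ 28^2 = 784 ≡ 14
sig^4 ≡ 14^2 = 196 ≡ 42
sig^8 ≡ 42^2 = 1764 ≡ 70
13 = 8 + 4 + 1, so sig^13 ≡ 70·42·28 ≡ 7 (mod 77)

7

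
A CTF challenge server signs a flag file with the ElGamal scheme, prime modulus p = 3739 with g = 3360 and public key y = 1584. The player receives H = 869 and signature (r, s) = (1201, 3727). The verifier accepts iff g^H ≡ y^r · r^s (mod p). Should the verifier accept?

Left side g^H mod p:
3360^2 = 11289600 ≡ 1559
3360^4 ≡ 1559^2 = 2430481 ≡ 131
3360^8 ≡ 131^2 = 17161 ≡ 2205
3360^16 ≡ 2205^2 = 4862025 ≡ 1325
3360^32 ≡ 1325^2 = 1755625 ≡ 2034
3360^64 ≡ 2034^2 = 4137156 ≡ 1822
3360^128 ≡ 1822^2 = 3319684 ≡ 3191
3360^256 ≡ 3191^2 = 10182481 ≡ 1184
3360^512 ≡ 1184^2 = 1401856 ≡ 3470
869 = 512 + 256 + 64 + 32 + 4 + 1, so 3360^869 ≡ 3470·1184·1822·2034·131·3360 ≡ 2078 (mod 3739)
Right side y^r · r^s mod p:
1584^2 = 2509056 ≡ 187
1584^4 ≡ 187^2 = 34969 ≡ 1318
1584^8 ≡ 1318^2 = 1737124 ≡ 2228
1584^16 ≡ 2228^2 = 4963984 ≡ 2331
1584^32 ≡ 2331^2 = 5433561 ≡ 794
1584^64 ≡ 794^2 = 630436 ≡ 2284
1584^128 ≡ 2284^2 = 5216656 ≡ 751
1584^256 ≡ 751^2 = 564001 ≡ 3151
1584^512 ≡ 3151^2 = 9928801 ≡ 1756
1584^1024 ≡ 1756^2 = 3083536 ≡ 2600
1201 = 1024 + 128 + 32 + 16 + 1, so 1584^1201 ≡ 2600·751·794·2331·1584 ≡ 1362 (mod 3739)
1201^2 = 1442401 ≡ 2886
1201^4 ≡ 2886^2 = 8328996 ≡ 2243
1201^8 ≡ 2243^2 = 5031049 ≡ 2094
1201^16 ≡ 2094^2 = 4384836 ≡ 2728
1201^32 ≡ 2728^2 = 7441984 ≡ 1374
1201^64 ≡ 1374^2 = 1887876 ≡ 3420
1201^128 ≡ 3420^2 = 11696400 ≡ 808
1201^256 ≡ 808^2 = 652864 ≡ 2278
1201^512 ≡ 2278^2 = 5189284 ≡ 3291
1201^1024 ≡ 3291^2 = 10830681 ≡ 2537
1201^2048 ≡ 2537^2 = 6436369 ≡ 1550
3727 = 2048 + 1024 + 512 + 128 + 8 + 4 + 2 + 1, so 1201^3727 ≡ 1550·2537·3291·808·2094·2243·2886·1201 ≡ 3201 (mod 3739)
1362·3201 = 4359762 ≡ 88 (mod 3739)
2078 ≠ 88, so verification fails.

reject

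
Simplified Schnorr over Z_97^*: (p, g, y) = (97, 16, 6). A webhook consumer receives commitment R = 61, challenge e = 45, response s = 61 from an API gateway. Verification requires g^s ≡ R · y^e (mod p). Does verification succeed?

passes

g^s mod p:
16^2 = 256 ≡ 62
16^4 ≡ 62^2 = 3844 ≡ 61
16^8 ≡ 61^2 = 3721 ≡ 35
16^16 ≡ 35^2 = 1225 ≡ 61
16^32 ≡ 61^2 = 3721 ≡ 35
61 = 32 + 16 + 8 + 4 + 1, so 16^61 ≡ 35·61·35·61·16 ≡ 16 (mod 97)
R · y^e mod p:
6^2 = 36
6^4 ≡ 36^2 = 1296 ≡ 35
6^8 ≡ 35^2 = 1225 ≡ 61
6^16 ≡ 61^2 = 3721 ≡ 35
6^32 ≡ 35^2 = 1225 ≡ 61
45 = 32 + 8 + 4 + 1, so 6^45 ≡ 61·61·35·6 ≡ 75 (mod 97)
61·75 = 4575 ≡ 16 (mod 97)
16 ≡ 16 (mod 97); signature holds.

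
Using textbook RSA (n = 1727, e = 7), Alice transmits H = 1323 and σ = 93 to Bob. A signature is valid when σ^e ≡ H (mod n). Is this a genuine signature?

Squares mod 1727: σ^1≡93, σ^2≡14, σ^4≡196
7 = 4 + 2 + 1, so σ^7 ≡ 196·14·93 ≡ 1323 (mod 1727)
1323 = H, so the signature checks out.

genuine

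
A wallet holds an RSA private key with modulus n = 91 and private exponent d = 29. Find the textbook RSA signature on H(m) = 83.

(H(m))^2 ≡ 83^2 = 6889 ≡ 64
(H(m))^4 ≡ 64^2 = 4096 ≡ 1
(H(m))^8 ≡ 1^2 = 1
(H(m))^16 ≡ 1^2 = 1
29 = 16 + 8 + 4 + 1, so (H(m))^29 ≡ 1·1·1·83 ≡ 83 (mod 91)

83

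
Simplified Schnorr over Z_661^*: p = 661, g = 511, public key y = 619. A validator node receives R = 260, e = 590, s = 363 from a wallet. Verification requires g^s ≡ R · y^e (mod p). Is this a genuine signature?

g^s mod p:
511^2 = 261121 ≡ 26
511^4 ≡ 26^2 = 676 ≡ 15
511^8 ≡ 15^2 = 225
511^16 ≡ 225^2 = 50625 ≡ 389
511^32 ≡ 389^2 = 151321 ≡ 613
511^64 ≡ 613^2 = 375769 ≡ 321
511^128 ≡ 321^2 = 103041 ≡ 586
511^256 ≡ 586^2 = 343396 ≡ 337
363 = 256 + 64 + 32 + 8 + 2 + 1, so 511^363 ≡ 337·321·613·225·26·511 ≡ 71 (mod 661)
R · y^e mod p:
619^2 = 383161 ≡ 442
619^4 ≡ 442^2 = 195364 ≡ 369
619^8 ≡ 369^2 = 136161 ≡ 656
619^16 ≡ 656^2 = 430336 ≡ 25
619^32 ≡ 25^2 = 625
619^64 ≡ 625^2 = 390625 ≡ 635
619^128 ≡ 635^2 = 403225 ≡ 15
619^256 ≡ 15^2 = 225
619^512 ≡ 225^2 = 50625 ≡ 389
590 = 512 + 64 + 8 + 4 + 2, so 619^590 ≡ 389·635·656·369·442 ≡ 400 (mod 661)
260·400 = 104000 ≡ 223 (mod 661)
71 ≠ 223; the check fails.

forged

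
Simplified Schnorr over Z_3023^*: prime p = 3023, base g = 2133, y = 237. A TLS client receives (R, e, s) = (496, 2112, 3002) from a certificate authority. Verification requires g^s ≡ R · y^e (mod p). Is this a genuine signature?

forged

g^s mod p:
2133^2 = 4549689 ≡ 74
2133^4 ≡ 74^2 = 5476 ≡ 2453
2133^8 ≡ 2453^2 = 6017209 ≡ 1439
2133^16 ≡ 1439^2 = 2070721 ≡ 2989
2133^32 ≡ 2989^2 = 8934121 ≡ 1156
2133^64 ≡ 1156^2 = 1336336 ≡ 170
2133^128 ≡ 170^2 = 28900 ≡ 1693
2133^256 ≡ 1693^2 = 2866249 ≡ 445
2133^512 ≡ 445^2 = 198025 ≡ 1530
2133^1024 ≡ 1530^2 = 2340900 ≡ 1098
2133^2048 ≡ 1098^2 = 1205604 ≡ 2450
3002 = 2048 + 512 + 256 + 128 + 32 + 16 + 8 + 2, so 2133^3002 ≡ 2450·1530·445·1693·1156·2989·1439·74 ≡ 2894 (mod 3023)
R · y^e mod p:
237^2 = 56169 ≡ 1755
237^4 ≡ 1755^2 = 3080025 ≡ 2611
237^8 ≡ 2611^2 = 6817321 ≡ 456
237^16 ≡ 456^2 = 207936 ≡ 2372
237^32 ≡ 2372^2 = 5626384 ≡ 581
237^64 ≡ 581^2 = 337561 ≡ 2008
237^128 ≡ 2008^2 = 4032064 ≡ 2405
237^256 ≡ 2405^2 = 5784025 ≡ 1026
237^512 ≡ 1026^2 = 1052676 ≡ 672
237^1024 ≡ 672^2 = 451584 ≡ 1157
237^2048 ≡ 1157^2 = 1338649 ≡ 2483
2112 = 2048 + 64, so 237^2112 ≡ 2483·2008 ≡ 937 (mod 3023)
496·937 = 464752 ≡ 2233 (mod 3023)
2894 ≠ 2233; the check fails.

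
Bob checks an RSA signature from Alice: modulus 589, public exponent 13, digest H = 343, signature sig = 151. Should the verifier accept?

sig^2 ≡ 151^2 = 22801 ≡ 419
sig^4 ≡ 419^2 = 175561 ≡ 39
sig^8 ≡ 39^2 = 1521 ≡ 343
13 = 8 + 4 + 1, so sig^13 ≡ 343·39·151 ≡ 246 (mod 589)
The recovered value 246 does not match the digest 343.

reject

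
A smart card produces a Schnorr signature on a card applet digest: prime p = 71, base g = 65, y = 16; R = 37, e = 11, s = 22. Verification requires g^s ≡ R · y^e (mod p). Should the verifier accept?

accept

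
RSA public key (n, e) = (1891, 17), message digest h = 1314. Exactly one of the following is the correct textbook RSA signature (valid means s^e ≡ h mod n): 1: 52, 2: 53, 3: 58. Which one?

2

Candidate 1: Squares mod 1891: 52^1≡52, 52^2≡813, 52^4≡1010, 52^8≡851, 52^16≡1839; 17 = 16 + 1, so 52^17 ≡ 1839·52 ≡ 1078 (mod 1891)
Candidate 2: Squares mod 1891: 53^1≡53, 53^2≡918, 53^4≡1229, 53^8≡1423, 53^16≡1559; 17 = 16 + 1, so 53^17 ≡ 1559·53 ≡ 1314 (mod 1891)
  → matches h = 1314
Candidate 3: Squares mod 1891: 58^1≡58, 58^2≡1473, 58^4≡752, 58^8≡95, 58^16≡1461; 17 = 16 + 1, so 58^17 ≡ 1461·58 ≡ 1534 (mod 1891)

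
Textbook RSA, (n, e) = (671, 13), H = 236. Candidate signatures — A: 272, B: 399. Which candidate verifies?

B

Candidate A: 272^13 mod 671 = 435
Candidate B: 399^13 mod 671 = 236
  → matches H = 236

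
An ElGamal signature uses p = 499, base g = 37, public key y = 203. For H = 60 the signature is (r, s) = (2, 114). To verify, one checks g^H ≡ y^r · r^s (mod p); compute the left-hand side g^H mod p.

268

37^2 = 1369 ≡ 371
37^4 ≡ 371^2 = 137641 ≡ 416
37^8 ≡ 416^2 = 173056 ≡ 402
37^16 ≡ 402^2 = 161604 ≡ 427
37^32 ≡ 427^2 = 182329 ≡ 194
60 = 32 + 16 + 8 + 4, so 37^60 ≡ 194·427·402·416 ≡ 268 (mod 499)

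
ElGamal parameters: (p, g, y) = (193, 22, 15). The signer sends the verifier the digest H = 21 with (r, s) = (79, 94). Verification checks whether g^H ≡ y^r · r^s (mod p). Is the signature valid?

valid

Left side g^H mod p:
22^2 = 484 ≡ 98
22^4 ≡ 98^2 = 9604 ≡ 147
22^8 ≡ 147^2 = 21609 ≡ 186
22^16 ≡ 186^2 = 34596 ≡ 49
21 = 16 + 4 + 1, so 22^21 ≡ 49·147·22 ≡ 13 (mod 193)
Right side y^r · r^s mod p:
15^2 = 225 ≡ 32
15^4 ≡ 32^2 = 1024 ≡ 59
15^8 ≡ 59^2 = 3481 ≡ 7
15^16 ≡ 7^2 = 49
15^32 ≡ 49^2 = 2401 ≡ 85
15^64 ≡ 85^2 = 7225 ≡ 84
79 = 64 + 8 + 4 + 2 + 1, so 15^79 ≡ 84·7·59·32·15 ≡ 120 (mod 193)
79^2 = 6241 ≡ 65
79^4 ≡ 65^2 = 4225 ≡ 172
79^8 ≡ 172^2 = 29584 ≡ 55
79^16 ≡ 55^2 = 3025 ≡ 130
79^32 ≡ 130^2 = 16900 ≡ 109
79^64 ≡ 109^2 = 11881 ≡ 108
94 = 64 + 16 + 8 + 4 + 2, so 79^94 ≡ 108·130·55·172·65 ≡ 95 (mod 193)
120·95 = 11400 ≡ 13 (mod 193)
13 ≡ 13 (mod 193), so the signature is genuine.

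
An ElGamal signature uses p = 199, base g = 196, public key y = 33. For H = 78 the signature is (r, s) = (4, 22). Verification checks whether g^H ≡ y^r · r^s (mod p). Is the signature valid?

valid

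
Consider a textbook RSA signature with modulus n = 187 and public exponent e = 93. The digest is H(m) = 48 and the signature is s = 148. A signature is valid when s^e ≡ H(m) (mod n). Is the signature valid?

s^2 ≡ 148^2 = 21904 ≡ 25
s^4 ≡ 25^2 = 625 ≡ 64
s^8 ≡ 64^2 = 4096 ≡ 169
s^16 ≡ 169^2 = 28561 ≡ 137
s^32 ≡ 137^2 = 18769 ≡ 69
s^64 ≡ 69^2 = 4761 ≡ 86
93 = 64 + 16 + 8 + 4 + 1, so s^93 ≡ 86·137·169·64·148 ≡ 48 (mod 187)
48 = H(m), so the signature checks out.

valid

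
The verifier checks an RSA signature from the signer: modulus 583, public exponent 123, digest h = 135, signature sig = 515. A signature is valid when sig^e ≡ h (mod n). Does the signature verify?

verifies

sig^2 ≡ 515^2 = 265225 ≡ 543
sig^4 ≡ 543^2 = 294849 ≡ 434
sig^8 ≡ 434^2 = 188356 ≡ 47
sig^16 ≡ 47^2 = 2209 ≡ 460
sig^32 ≡ 460^2 = 211600 ≡ 554
sig^64 ≡ 554^2 = 306916 ≡ 258
123 = 64 + 32 + 16 + 8 + 2 + 1, so sig^123 ≡ 258·554·460·47·543·515 ≡ 135 (mod 583)
sig^123 mod 583 = 135 matches h.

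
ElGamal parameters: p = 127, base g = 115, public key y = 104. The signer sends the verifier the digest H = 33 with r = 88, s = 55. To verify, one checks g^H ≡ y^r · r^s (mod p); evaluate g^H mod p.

115^2 = 13225 ≡ 17
115^4 ≡ 17^2 = 289 ≡ 35
115^8 ≡ 35^2 = 1225 ≡ 82
115^16 ≡ 82^2 = 6724 ≡ 120
115^32 ≡ 120^2 = 14400 ≡ 49
33 = 32 + 1, so 115^33 ≡ 49·115 ≡ 47 (mod 127)

47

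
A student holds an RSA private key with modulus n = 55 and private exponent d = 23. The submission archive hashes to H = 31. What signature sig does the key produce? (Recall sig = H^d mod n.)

36

Squares mod 55: H^1≡31, H^2≡26, H^4≡16, H^8≡36, H^16≡31
23 = 16 + 4 + 2 + 1, so H^23 ≡ 31·16·26·31 ≡ 36 (mod 55)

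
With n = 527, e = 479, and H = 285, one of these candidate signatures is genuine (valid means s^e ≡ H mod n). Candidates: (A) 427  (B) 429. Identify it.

B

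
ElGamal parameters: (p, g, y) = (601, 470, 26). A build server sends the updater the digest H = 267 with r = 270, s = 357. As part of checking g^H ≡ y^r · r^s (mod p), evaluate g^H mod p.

470^2 = 220900 ≡ 333
470^4 ≡ 333^2 = 110889 ≡ 305
470^8 ≡ 305^2 = 93025 ≡ 471
470^16 ≡ 471^2 = 221841 ≡ 72
470^32 ≡ 72^2 = 5184 ≡ 376
470^64 ≡ 376^2 = 141376 ≡ 141
470^128 ≡ 141^2 = 19881 ≡ 48
470^256 ≡ 48^2 = 2304 ≡ 501
267 = 256 + 8 + 2 + 1, so 470^267 ≡ 501·471·333·470 ≡ 393 (mod 601)

393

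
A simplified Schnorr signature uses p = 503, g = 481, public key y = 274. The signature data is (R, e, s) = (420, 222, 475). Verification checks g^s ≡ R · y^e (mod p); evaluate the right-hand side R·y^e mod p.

274^2 = 75076 ≡ 129
274^4 ≡ 129^2 = 16641 ≡ 42
274^8 ≡ 42^2 = 1764 ≡ 255
274^16 ≡ 255^2 = 65025 ≡ 138
274^32 ≡ 138^2 = 19044 ≡ 433
274^64 ≡ 433^2 = 187489 ≡ 373
274^128 ≡ 373^2 = 139129 ≡ 301
222 = 128 + 64 + 16 + 8 + 4 + 2, so 274^222 ≡ 301·373·138·255·42·129 ≡ 275 (mod 503)
R · y^e ≡ 420·275 = 115500 ≡ 313 (mod 503)

313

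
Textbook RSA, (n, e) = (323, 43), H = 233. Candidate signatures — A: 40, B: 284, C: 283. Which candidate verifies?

C

Candidate A: Squares mod 323: 40^1≡40, 40^2≡308, 40^4≡225, 40^8≡237, 40^16≡290, 40^32≡120; 43 = 32 + 8 + 2 + 1, so 40^43 ≡ 120·237·308·40 ≡ 90 (mod 323)
Candidate B: Squares mod 323: 284^1≡284, 284^2≡229, 284^4≡115, 284^8≡305, 284^16≡1, 284^32≡1; 43 = 32 + 8 + 2 + 1, so 284^43 ≡ 1·305·229·284 ≡ 227 (mod 323)
Candidate C: Squares mod 323: 283^1≡283, 283^2≡308, 283^4≡225, 283^8≡237, 283^16≡290, 283^32≡120; 43 = 32 + 8 + 2 + 1, so 283^43 ≡ 120·237·308·283 ≡ 233 (mod 323)
  → matches H = 233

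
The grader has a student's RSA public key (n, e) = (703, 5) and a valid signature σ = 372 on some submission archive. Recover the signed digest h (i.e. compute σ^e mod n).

254

Squares mod 703: σ^1≡372, σ^2≡596, σ^4≡201
5 = 4 + 1, so σ^5 ≡ 201·372 ≡ 254 (mod 703)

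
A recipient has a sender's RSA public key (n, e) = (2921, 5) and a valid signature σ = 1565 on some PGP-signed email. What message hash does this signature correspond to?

70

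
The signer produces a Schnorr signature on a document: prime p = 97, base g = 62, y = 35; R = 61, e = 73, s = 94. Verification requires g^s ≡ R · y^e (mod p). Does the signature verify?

does not verify

g^s mod p:
62^2 = 3844 ≡ 61
62^4 ≡ 61^2 = 3721 ≡ 35
62^8 ≡ 35^2 = 1225 ≡ 61
62^16 ≡ 61^2 = 3721 ≡ 35
62^32 ≡ 35^2 = 1225 ≡ 61
62^64 ≡ 61^2 = 3721 ≡ 35
94 = 64 + 16 + 8 + 4 + 2, so 62^94 ≡ 35·35·61·35·61 ≡ 35 (mod 97)
R · y^e mod p:
35^2 = 1225 ≡ 61
35^4 ≡ 61^2 = 3721 ≡ 35
35^8 ≡ 35^2 = 1225 ≡ 61
35^16 ≡ 61^2 = 3721 ≡ 35
35^32 ≡ 35^2 = 1225 ≡ 61
35^64 ≡ 61^2 = 3721 ≡ 35
73 = 64 + 8 + 1, so 35^73 ≡ 35·61·35 ≡ 35 (mod 97)
61·35 = 2135 ≡ 1 (mod 97)
35 ≠ 1; the check fails.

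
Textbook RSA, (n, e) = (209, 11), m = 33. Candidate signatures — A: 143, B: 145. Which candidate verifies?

A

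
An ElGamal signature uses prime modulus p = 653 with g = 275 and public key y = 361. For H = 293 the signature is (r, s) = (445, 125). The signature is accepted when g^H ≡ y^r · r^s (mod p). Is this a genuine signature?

genuine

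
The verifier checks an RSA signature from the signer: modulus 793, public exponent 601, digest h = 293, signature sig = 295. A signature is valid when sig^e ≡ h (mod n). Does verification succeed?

fails

sig^601 mod 793 = 295
295 ≠ 293, so verification fails.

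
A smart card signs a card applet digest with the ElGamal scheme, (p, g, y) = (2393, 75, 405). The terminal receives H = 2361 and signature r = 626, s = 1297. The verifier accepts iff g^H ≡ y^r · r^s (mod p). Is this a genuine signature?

forged

Left side g^H mod p:
75^2 = 5625 ≡ 839
75^4 ≡ 839^2 = 703921 ≡ 379
75^8 ≡ 379^2 = 143641 ≡ 61
75^16 ≡ 61^2 = 3721 ≡ 1328
75^32 ≡ 1328^2 = 1763584 ≡ 2336
75^64 ≡ 2336^2 = 5456896 ≡ 856
75^128 ≡ 856^2 = 732736 ≡ 478
75^256 ≡ 478^2 = 228484 ≡ 1149
75^512 ≡ 1149^2 = 1320201 ≡ 1658
75^1024 ≡ 1658^2 = 2748964 ≡ 1800
75^2048 ≡ 1800^2 = 3240000 ≡ 2271
2361 = 2048 + 256 + 32 + 16 + 8 + 1, so 75^2361 ≡ 2271·1149·2336·1328·61·75 ≡ 1636 (mod 2393)
Right side y^r · r^s mod p:
405^2 = 164025 ≡ 1301
405^4 ≡ 1301^2 = 1692601 ≡ 750
405^8 ≡ 750^2 = 562500 ≡ 145
405^16 ≡ 145^2 = 21025 ≡ 1881
405^32 ≡ 1881^2 = 3538161 ≡ 1307
405^64 ≡ 1307^2 = 1708249 ≡ 2040
405^128 ≡ 2040^2 = 4161600 ≡ 173
405^256 ≡ 173^2 = 29929 ≡ 1213
405^512 ≡ 1213^2 = 1471369 ≡ 2067
626 = 512 + 64 + 32 + 16 + 2, so 405^626 ≡ 2067·2040·1307·1881·1301 ≡ 1121 (mod 2393)
626^2 = 391876 ≡ 1817
626^4 ≡ 1817^2 = 3301489 ≡ 1542
626^8 ≡ 1542^2 = 2377764 ≡ 1515
626^16 ≡ 1515^2 = 2295225 ≡ 338
626^32 ≡ 338^2 = 114244 ≡ 1773
626^64 ≡ 1773^2 = 3143529 ≡ 1520
626^128 ≡ 1520^2 = 2310400 ≡ 1155
626^256 ≡ 1155^2 = 1334025 ≡ 1124
626^512 ≡ 1124^2 = 1263376 ≡ 2265
626^1024 ≡ 2265^2 = 5130225 ≡ 2026
1297 = 1024 + 256 + 16 + 1, so 626^1297 ≡ 2026·1124·338·626 ≡ 871 (mod 2393)
1121·871 = 976391 ≡ 47 (mod 2393)
1636 ≠ 47, so verification fails.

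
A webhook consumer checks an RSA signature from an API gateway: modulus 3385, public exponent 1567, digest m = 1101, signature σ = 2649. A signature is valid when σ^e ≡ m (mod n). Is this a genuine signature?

forged

Squares mod 3385: σ^1≡2649, σ^2≡96, σ^4≡2446, σ^8≡1621, σ^16≡881, σ^32≡996, σ^64≡211, σ^128≡516, σ^256≡2226, σ^512≡2821, σ^1024≡3291
1567 = 1024 + 512 + 16 + 8 + 4 + 2 + 1, so σ^1567 ≡ 3291·2821·881·1621·2446·96·2649 ≡ 2284 (mod 3385)
σ^1567 mod 3385 = 2284, but m = 1101.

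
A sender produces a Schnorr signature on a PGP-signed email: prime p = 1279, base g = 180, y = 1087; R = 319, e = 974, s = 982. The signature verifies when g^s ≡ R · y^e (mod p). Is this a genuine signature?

forged

g^s mod p:
180^2 = 32400 ≡ 425
180^4 ≡ 425^2 = 180625 ≡ 286
180^8 ≡ 286^2 = 81796 ≡ 1219
180^16 ≡ 1219^2 = 1485961 ≡ 1042
180^32 ≡ 1042^2 = 1085764 ≡ 1172
180^64 ≡ 1172^2 = 1373584 ≡ 1217
180^128 ≡ 1217^2 = 1481089 ≡ 7
180^256 ≡ 7^2 = 49
180^512 ≡ 49^2 = 2401 ≡ 1122
982 = 512 + 256 + 128 + 64 + 16 + 4 + 2, so 180^982 ≡ 1122·49·7·1217·1042·286·425 ≡ 450 (mod 1279)
R · y^e mod p:
1087^2 = 1181569 ≡ 1052
1087^4 ≡ 1052^2 = 1106704 ≡ 369
1087^8 ≡ 369^2 = 136161 ≡ 587
1087^16 ≡ 587^2 = 344569 ≡ 518
1087^32 ≡ 518^2 = 268324 ≡ 1013
1087^64 ≡ 1013^2 = 1026169 ≡ 411
1087^128 ≡ 411^2 = 168921 ≡ 93
1087^256 ≡ 93^2 = 8649 ≡ 975
1087^512 ≡ 975^2 = 950625 ≡ 328
974 = 512 + 256 + 128 + 64 + 8 + 4 + 2, so 1087^974 ≡ 328·975·93·411·587·369·1052 ≡ 72 (mod 1279)
319·72 = 22968 ≡ 1225 (mod 1279)
450 ≠ 1225; the check fails.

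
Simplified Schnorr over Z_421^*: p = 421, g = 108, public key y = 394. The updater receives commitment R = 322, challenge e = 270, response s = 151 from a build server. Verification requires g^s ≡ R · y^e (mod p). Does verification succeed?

passes

g^s mod p:
108^151 mod 421 = 418
R · y^e mod p:
394^270 mod 421 = 370
322·370 = 119140 ≡ 418 (mod 421)
418 ≡ 418 (mod 421); signature holds.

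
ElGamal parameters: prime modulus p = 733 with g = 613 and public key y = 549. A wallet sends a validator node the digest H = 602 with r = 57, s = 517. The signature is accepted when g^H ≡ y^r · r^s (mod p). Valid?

Left side g^H mod p:
613^2 = 375769 ≡ 473
613^4 ≡ 473^2 = 223729 ≡ 164
613^8 ≡ 164^2 = 26896 ≡ 508
613^16 ≡ 508^2 = 258064 ≡ 48
613^32 ≡ 48^2 = 2304 ≡ 105
613^64 ≡ 105^2 = 11025 ≡ 30
613^128 ≡ 30^2 = 900 ≡ 167
613^256 ≡ 167^2 = 27889 ≡ 35
613^512 ≡ 35^2 = 1225 ≡ 492
602 = 512 + 64 + 16 + 8 + 2, so 613^602 ≡ 492·30·48·508·473 ≡ 161 (mod 733)
Right side y^r · r^s mod p:
549^2 = 301401 ≡ 138
549^4 ≡ 138^2 = 19044 ≡ 719
549^8 ≡ 719^2 = 516961 ≡ 196
549^16 ≡ 196^2 = 38416 ≡ 300
549^32 ≡ 300^2 = 90000 ≡ 574
57 = 32 + 16 + 8 + 1, so 549^57 ≡ 574·300·196·549 ≡ 22 (mod 733)
57^2 = 3249 ≡ 317
57^4 ≡ 317^2 = 100489 ≡ 68
57^8 ≡ 68^2 = 4624 ≡ 226
57^16 ≡ 226^2 = 51076 ≡ 499
57^32 ≡ 499^2 = 249001 ≡ 514
57^64 ≡ 514^2 = 264196 ≡ 316
57^128 ≡ 316^2 = 99856 ≡ 168
57^256 ≡ 168^2 = 28224 ≡ 370
57^512 ≡ 370^2 = 136900 ≡ 562
517 = 512 + 4 + 1, so 57^517 ≡ 562·68·57 ≡ 569 (mod 733)
22·569 = 12518 ≡ 57 (mod 733)
161 ≠ 57, so verification fails.

no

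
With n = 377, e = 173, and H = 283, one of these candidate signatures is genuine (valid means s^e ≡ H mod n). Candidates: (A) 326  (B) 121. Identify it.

B

Candidate A: 326^2 = 106276 ≡ 339; 326^4 ≡ 339^2 = 114921 ≡ 313; 326^8 ≡ 313^2 = 97969 ≡ 326; 326^16 ≡ 326^2 = 106276 ≡ 339; 326^32 ≡ 339^2 = 114921 ≡ 313; 326^64 ≡ 313^2 = 97969 ≡ 326; 326^128 ≡ 326^2 = 106276 ≡ 339; 173 = 128 + 32 + 8 + 4 + 1, so 326^173 ≡ 339·313·326·313·326 ≡ 248 (mod 377)
Candidate B: 121^2 = 14641 ≡ 315; 121^4 ≡ 315^2 = 99225 ≡ 74; 121^8 ≡ 74^2 = 5476 ≡ 198; 121^16 ≡ 198^2 = 39204 ≡ 373; 121^32 ≡ 373^2 = 139129 ≡ 16; 121^64 ≡ 16^2 = 256; 121^128 ≡ 256^2 = 65536 ≡ 315; 173 = 128 + 32 + 8 + 4 + 1, so 121^173 ≡ 315·16·198·74·121 ≡ 283 (mod 377)
  → matches H = 283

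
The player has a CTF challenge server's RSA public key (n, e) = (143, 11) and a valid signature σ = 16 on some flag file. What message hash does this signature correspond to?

σ^2 ≡ 16^2 = 256 ≡ 113
σ^4 ≡ 113^2 = 12769 ≡ 42
σ^8 ≡ 42^2 = 1764 ≡ 48
11 = 8 + 2 + 1, so σ^11 ≡ 48·113·16 ≡ 126 (mod 143)

126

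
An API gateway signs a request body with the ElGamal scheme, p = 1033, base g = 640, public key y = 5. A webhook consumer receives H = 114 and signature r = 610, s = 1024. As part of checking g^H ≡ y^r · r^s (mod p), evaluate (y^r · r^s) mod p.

495

Squares mod 1033: 5^1≡5, 5^2≡25, 5^4≡625, 5^8≡151, 5^16≡75, 5^32≡460, 5^64≡868, 5^128≡367, 5^256≡399, 5^512≡119
610 = 512 + 64 + 32 + 2, so 5^610 ≡ 119·868·460·25 ≡ 970 (mod 1033)
Squares mod 1033: 610^1≡610, 610^2≡220, 610^4≡882, 610^8≡75, 610^16≡460, 610^32≡868, 610^64≡367, 610^128≡399, 610^256≡119, 610^512≡732, 610^1024≡730
610^1024 ≡ 730 (mod 1033)
y^r · r^s ≡ 970·730 = 708100 ≡ 495 (mod 1033)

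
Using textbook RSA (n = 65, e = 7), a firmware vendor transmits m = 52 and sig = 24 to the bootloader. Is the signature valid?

invalid

sig^2 ≡ 24^2 = 576 ≡ 56
sig^4 ≡ 56^2 = 3136 ≡ 16
7 = 4 + 2 + 1, so sig^7 ≡ 16·56·24 ≡ 54 (mod 65)
The recovered value 54 does not match the digest 52.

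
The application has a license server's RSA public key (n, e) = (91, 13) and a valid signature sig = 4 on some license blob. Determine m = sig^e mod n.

sig^13 mod 91 = 4

4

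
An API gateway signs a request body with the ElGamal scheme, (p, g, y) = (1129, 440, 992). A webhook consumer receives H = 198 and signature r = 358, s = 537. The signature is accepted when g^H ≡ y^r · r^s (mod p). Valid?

no

Left side g^H mod p:
440^2 = 193600 ≡ 541
440^4 ≡ 541^2 = 292681 ≡ 270
440^8 ≡ 270^2 = 72900 ≡ 644
440^16 ≡ 644^2 = 414736 ≡ 393
440^32 ≡ 393^2 = 154449 ≡ 905
440^64 ≡ 905^2 = 819025 ≡ 500
440^128 ≡ 500^2 = 250000 ≡ 491
198 = 128 + 64 + 4 + 2, so 440^198 ≡ 491·500·270·541 ≡ 735 (mod 1129)
Right side y^r · r^s mod p:
992^2 = 984064 ≡ 705
992^4 ≡ 705^2 = 497025 ≡ 265
992^8 ≡ 265^2 = 70225 ≡ 227
992^16 ≡ 227^2 = 51529 ≡ 724
992^32 ≡ 724^2 = 524176 ≡ 320
992^64 ≡ 320^2 = 102400 ≡ 790
992^128 ≡ 790^2 = 624100 ≡ 892
992^256 ≡ 892^2 = 795664 ≡ 848
358 = 256 + 64 + 32 + 4 + 2, so 992^358 ≡ 848·790·320·265·705 ≡ 682 (mod 1129)
358^2 = 128164 ≡ 587
358^4 ≡ 587^2 = 344569 ≡ 224
358^8 ≡ 224^2 = 50176 ≡ 500
358^16 ≡ 500^2 = 250000 ≡ 491
358^32 ≡ 491^2 = 241081 ≡ 604
358^64 ≡ 604^2 = 364816 ≡ 149
358^128 ≡ 149^2 = 22201 ≡ 750
358^256 ≡ 750^2 = 562500 ≡ 258
358^512 ≡ 258^2 = 66564 ≡ 1082
537 = 512 + 16 + 8 + 1, so 358^537 ≡ 1082·491·500·358 ≡ 1071 (mod 1129)
682·1071 = 730422 ≡ 1088 (mod 1129)
735 ≠ 1088, so verification fails.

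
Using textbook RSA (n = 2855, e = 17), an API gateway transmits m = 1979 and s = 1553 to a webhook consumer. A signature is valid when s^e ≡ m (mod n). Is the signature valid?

invalid

s^2 ≡ 1553^2 = 2411809 ≡ 2189
s^4 ≡ 2189^2 = 4791721 ≡ 1031
s^8 ≡ 1031^2 = 1062961 ≡ 901
s^16 ≡ 901^2 = 811801 ≡ 981
17 = 16 + 1, so s^17 ≡ 981·1553 ≡ 1778 (mod 2855)
The recovered value 1778 does not match the digest 1979.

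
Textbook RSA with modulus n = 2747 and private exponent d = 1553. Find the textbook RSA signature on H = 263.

1700

Squares mod 2747: H^1≡263, H^2≡494, H^4≡2300, H^8≡2025, H^16≡2101, H^32≡2519, H^64≡2538, H^128≡2476, H^256≡2019, H^512≡2560, H^1024≡2005
1553 = 1024 + 512 + 16 + 1, so H^1553 ≡ 2005·2560·2101·263 ≡ 1700 (mod 2747)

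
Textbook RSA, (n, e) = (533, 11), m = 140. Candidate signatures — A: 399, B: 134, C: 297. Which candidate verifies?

B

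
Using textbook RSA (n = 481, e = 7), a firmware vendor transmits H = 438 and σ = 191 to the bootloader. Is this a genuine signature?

σ^2 ≡ 191^2 = 36481 ≡ 406
σ^4 ≡ 406^2 = 164836 ≡ 334
7 = 4 + 2 + 1, so σ^7 ≡ 334·406·191 ≡ 438 (mod 481)
438 = H, so the signature checks out.

genuine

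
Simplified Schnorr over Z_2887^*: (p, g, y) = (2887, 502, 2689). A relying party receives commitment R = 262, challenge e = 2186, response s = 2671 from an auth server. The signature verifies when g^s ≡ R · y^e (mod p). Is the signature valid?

invalid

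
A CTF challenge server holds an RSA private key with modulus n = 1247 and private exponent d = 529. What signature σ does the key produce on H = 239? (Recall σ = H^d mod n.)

H^2 ≡ 239^2 = 57121 ≡ 1006
H^4 ≡ 1006^2 = 1012036 ≡ 719
H^8 ≡ 719^2 = 516961 ≡ 703
H^16 ≡ 703^2 = 494209 ≡ 397
H^32 ≡ 397^2 = 157609 ≡ 487
H^64 ≡ 487^2 = 237169 ≡ 239
H^128 ≡ 239^2 = 57121 ≡ 1006
H^256 ≡ 1006^2 = 1012036 ≡ 719
H^512 ≡ 719^2 = 516961 ≡ 703
529 = 512 + 16 + 1, so H^529 ≡ 703·397·239 ≡ 719 (mod 1247)

719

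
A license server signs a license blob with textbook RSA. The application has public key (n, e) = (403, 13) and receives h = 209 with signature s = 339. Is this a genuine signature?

s^13 mod 403 = 209
s^13 mod 403 = 209 matches h.

genuine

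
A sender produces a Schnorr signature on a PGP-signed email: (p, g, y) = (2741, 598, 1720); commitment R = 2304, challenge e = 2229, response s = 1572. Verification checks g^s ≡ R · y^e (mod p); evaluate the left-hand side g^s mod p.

598^2 = 357604 ≡ 1274
598^4 ≡ 1274^2 = 1623076 ≡ 404
598^8 ≡ 404^2 = 163216 ≡ 1497
598^16 ≡ 1497^2 = 2241009 ≡ 1612
598^32 ≡ 1612^2 = 2598544 ≡ 76
598^64 ≡ 76^2 = 5776 ≡ 294
598^128 ≡ 294^2 = 86436 ≡ 1465
598^256 ≡ 1465^2 = 2146225 ≡ 22
598^512 ≡ 22^2 = 484
598^1024 ≡ 484^2 = 234256 ≡ 1271
1572 = 1024 + 512 + 32 + 4, so 598^1572 ≡ 1271·484·76·404 ≡ 182 (mod 2741)

182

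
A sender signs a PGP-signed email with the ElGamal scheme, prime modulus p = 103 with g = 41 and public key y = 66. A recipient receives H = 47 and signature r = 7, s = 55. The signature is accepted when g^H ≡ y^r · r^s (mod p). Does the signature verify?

verifies

Left side g^H mod p:
41^2 = 1681 ≡ 33
41^4 ≡ 33^2 = 1089 ≡ 59
41^8 ≡ 59^2 = 3481 ≡ 82
41^16 ≡ 82^2 = 6724 ≡ 29
41^32 ≡ 29^2 = 841 ≡ 17
47 = 32 + 8 + 4 + 2 + 1, so 41^47 ≡ 17·82·59·33·41 ≡ 7 (mod 103)
Right side y^r · r^s mod p:
66^2 = 4356 ≡ 30
66^4 ≡ 30^2 = 900 ≡ 76
7 = 4 + 2 + 1, so 66^7 ≡ 76·30·66 ≡ 100 (mod 103)
7^2 = 49
7^4 ≡ 49^2 = 2401 ≡ 32
7^8 ≡ 32^2 = 1024 ≡ 97
7^16 ≡ 97^2 = 9409 ≡ 36
7^32 ≡ 36^2 = 1296 ≡ 60
55 = 32 + 16 + 4 + 2 + 1, so 7^55 ≡ 60·36·32·49·7 ≡ 32 (mod 103)
100·32 = 3200 ≡ 7 (mod 103)
7 ≡ 7 (mod 103), so the signature is genuine.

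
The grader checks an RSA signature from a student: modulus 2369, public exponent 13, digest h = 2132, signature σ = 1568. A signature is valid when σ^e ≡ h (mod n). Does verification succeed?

passes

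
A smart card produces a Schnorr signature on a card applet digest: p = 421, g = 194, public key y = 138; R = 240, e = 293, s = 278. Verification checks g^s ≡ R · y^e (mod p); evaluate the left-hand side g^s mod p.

194^2 = 37636 ≡ 167
194^4 ≡ 167^2 = 27889 ≡ 103
194^8 ≡ 103^2 = 10609 ≡ 84
194^16 ≡ 84^2 = 7056 ≡ 320
194^32 ≡ 320^2 = 102400 ≡ 97
194^64 ≡ 97^2 = 9409 ≡ 147
194^128 ≡ 147^2 = 21609 ≡ 138
194^256 ≡ 138^2 = 19044 ≡ 99
278 = 256 + 16 + 4 + 2, so 194^278 ≡ 99·320·103·167 ≡ 15 (mod 421)

15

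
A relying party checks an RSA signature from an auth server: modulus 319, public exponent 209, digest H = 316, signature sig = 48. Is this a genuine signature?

forged

sig^2 ≡ 48^2 = 2304 ≡ 71
sig^4 ≡ 71^2 = 5041 ≡ 256
sig^8 ≡ 256^2 = 65536 ≡ 141
sig^16 ≡ 141^2 = 19881 ≡ 103
sig^32 ≡ 103^2 = 10609 ≡ 82
sig^64 ≡ 82^2 = 6724 ≡ 25
sig^128 ≡ 25^2 = 625 ≡ 306
209 = 128 + 64 + 16 + 1, so sig^209 ≡ 306·25·103·48 ≡ 3 (mod 319)
sig^209 mod 319 = 3, but H = 316.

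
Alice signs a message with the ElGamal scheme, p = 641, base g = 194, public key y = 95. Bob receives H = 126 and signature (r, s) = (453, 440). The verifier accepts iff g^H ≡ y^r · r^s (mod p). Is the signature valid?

invalid

Left side g^H mod p:
194^2 = 37636 ≡ 458
194^4 ≡ 458^2 = 209764 ≡ 157
194^8 ≡ 157^2 = 24649 ≡ 291
194^16 ≡ 291^2 = 84681 ≡ 69
194^32 ≡ 69^2 = 4761 ≡ 274
194^64 ≡ 274^2 = 75076 ≡ 79
126 = 64 + 32 + 16 + 8 + 4 + 2, so 194^126 ≡ 79·274·69·291·157·458 ≡ 99 (mod 641)
Right side y^r · r^s mod p:
95^2 = 9025 ≡ 51
95^4 ≡ 51^2 = 2601 ≡ 37
95^8 ≡ 37^2 = 1369 ≡ 87
95^16 ≡ 87^2 = 7569 ≡ 518
95^32 ≡ 518^2 = 268324 ≡ 386
95^64 ≡ 386^2 = 148996 ≡ 284
95^128 ≡ 284^2 = 80656 ≡ 531
95^256 ≡ 531^2 = 281961 ≡ 562
453 = 256 + 128 + 64 + 4 + 1, so 95^453 ≡ 562·531·284·37·95 ≡ 127 (mod 641)
453^2 = 205209 ≡ 89
453^4 ≡ 89^2 = 7921 ≡ 229
453^8 ≡ 229^2 = 52441 ≡ 520
453^16 ≡ 520^2 = 270400 ≡ 539
453^32 ≡ 539^2 = 290521 ≡ 148
453^64 ≡ 148^2 = 21904 ≡ 110
453^128 ≡ 110^2 = 12100 ≡ 562
453^256 ≡ 562^2 = 315844 ≡ 472
440 = 256 + 128 + 32 + 16 + 8, so 453^440 ≡ 472·562·148·539·520 ≡ 100 (mod 641)
127·100 = 12700 ≡ 521 (mod 641)
99 ≠ 521, so verification fails.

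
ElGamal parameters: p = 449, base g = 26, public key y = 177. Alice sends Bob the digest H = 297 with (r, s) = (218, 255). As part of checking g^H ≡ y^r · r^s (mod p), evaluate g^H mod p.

83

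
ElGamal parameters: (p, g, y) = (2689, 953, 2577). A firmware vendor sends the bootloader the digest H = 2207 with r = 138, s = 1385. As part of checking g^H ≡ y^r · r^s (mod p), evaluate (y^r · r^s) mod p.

1871

Squares mod 2689: 2577^1≡2577, 2577^2≡1788, 2577^4≡2412, 2577^8≡1437, 2577^16≡2506, 2577^32≡1221, 2577^64≡1135, 2577^128≡194
138 = 128 + 8 + 2, so 2577^138 ≡ 194·1437·1788 ≡ 512 (mod 2689)
Squares mod 2689: 138^1≡138, 138^2≡221, 138^4≡439, 138^8≡1802, 138^16≡1581, 138^32≡1480, 138^64≡1554, 138^128≡194, 138^256≡2679, 138^512≡100, 138^1024≡1933
1385 = 1024 + 256 + 64 + 32 + 8 + 1, so 138^1385 ≡ 1933·2679·1554·1480·1802·138 ≡ 261 (mod 2689)
y^r · r^s ≡ 512·261 = 133632 ≡ 1871 (mod 2689)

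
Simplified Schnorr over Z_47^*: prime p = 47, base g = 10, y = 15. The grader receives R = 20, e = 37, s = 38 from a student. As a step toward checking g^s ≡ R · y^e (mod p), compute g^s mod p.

7

Squares mod 47: 10^1≡10, 10^2≡6, 10^4≡36, 10^8≡27, 10^16≡24, 10^32≡12
38 = 32 + 4 + 2, so 10^38 ≡ 12·36·6 ≡ 7 (mod 47)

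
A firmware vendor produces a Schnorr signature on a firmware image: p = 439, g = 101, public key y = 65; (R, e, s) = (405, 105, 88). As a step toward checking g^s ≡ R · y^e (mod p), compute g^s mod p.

169

Squares mod 439: 101^1≡101, 101^2≡104, 101^4≡280, 101^8≡258, 101^16≡275, 101^32≡117, 101^64≡80
88 = 64 + 16 + 8, so 101^88 ≡ 80·275·258 ≡ 169 (mod 439)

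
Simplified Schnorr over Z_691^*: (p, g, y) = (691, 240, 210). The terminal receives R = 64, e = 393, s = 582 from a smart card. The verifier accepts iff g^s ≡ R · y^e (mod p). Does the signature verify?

does not verify

g^s mod p:
Squares mod 691: 240^1≡240, 240^2≡247, 240^4≡201, 240^8≡323, 240^16≡679, 240^32≡144, 240^64≡6, 240^128≡36, 240^256≡605, 240^512≡486
582 = 512 + 64 + 4 + 2, so 240^582 ≡ 486·6·201·247 ≡ 624 (mod 691)
R · y^e mod p:
Squares mod 691: 210^1≡210, 210^2≡567, 210^4≡174, 210^8≡563, 210^16≡491, 210^32≡613, 210^64≡556, 210^128≡259, 210^256≡54
393 = 256 + 128 + 8 + 1, so 210^393 ≡ 54·259·563·210 ≡ 398 (mod 691)
64·398 = 25472 ≡ 596 (mod 691)
624 ≠ 596; the check fails.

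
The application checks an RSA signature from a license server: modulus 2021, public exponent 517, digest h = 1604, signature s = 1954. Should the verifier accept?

s^2 ≡ 1954^2 = 3818116 ≡ 447
s^4 ≡ 447^2 = 199809 ≡ 1751
s^8 ≡ 1751^2 = 3066001 ≡ 144
s^16 ≡ 144^2 = 20736 ≡ 526
s^32 ≡ 526^2 = 276676 ≡ 1820
s^64 ≡ 1820^2 = 3312400 ≡ 2002
s^128 ≡ 2002^2 = 4008004 ≡ 361
s^256 ≡ 361^2 = 130321 ≡ 977
s^512 ≡ 977^2 = 954529 ≡ 617
517 = 512 + 4 + 1, so s^517 ≡ 617·1751·1954 ≡ 1568 (mod 2021)
s^517 mod 2021 = 1568, but h = 1604.

reject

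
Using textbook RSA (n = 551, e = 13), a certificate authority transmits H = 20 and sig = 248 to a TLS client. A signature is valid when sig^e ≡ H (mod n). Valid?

yes

Squares mod 551: sig^1≡248, sig^2≡343, sig^4≡286, sig^8≡248
13 = 8 + 4 + 1, so sig^13 ≡ 248·286·248 ≡ 20 (mod 551)
sig^13 mod 551 = 20 matches H.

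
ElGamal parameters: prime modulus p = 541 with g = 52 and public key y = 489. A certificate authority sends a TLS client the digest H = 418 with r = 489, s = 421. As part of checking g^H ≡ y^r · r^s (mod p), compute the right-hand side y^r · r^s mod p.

489^2 = 239121 ≡ 540
489^4 ≡ 540^2 = 291600 ≡ 1
489^8 ≡ 1^2 = 1
489^16 ≡ 1^2 = 1
489^32 ≡ 1^2 = 1
489^64 ≡ 1^2 = 1
489^128 ≡ 1^2 = 1
489^256 ≡ 1^2 = 1
489 = 256 + 128 + 64 + 32 + 8 + 1, so 489^489 ≡ 1·1·1·1·1·489 ≡ 489 (mod 541)
489^2 = 239121 ≡ 540
489^4 ≡ 540^2 = 291600 ≡ 1
489^8 ≡ 1^2 = 1
489^16 ≡ 1^2 = 1
489^32 ≡ 1^2 = 1
489^64 ≡ 1^2 = 1
489^128 ≡ 1^2 = 1
489^256 ≡ 1^2 = 1
421 = 256 + 128 + 32 + 4 + 1, so 489^421 ≡ 1·1·1·1·489 ≡ 489 (mod 541)
y^r · r^s ≡ 489·489 = 239121 ≡ 540 (mod 541)

540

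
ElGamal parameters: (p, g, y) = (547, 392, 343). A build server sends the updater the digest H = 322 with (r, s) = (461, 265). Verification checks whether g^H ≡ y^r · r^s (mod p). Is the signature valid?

valid

Left side g^H mod p:
392^322 mod 547 = 121
Right side y^r · r^s mod p:
343^461 mod 547 = 148
461^265 mod 547 = 108
148·108 = 15984 ≡ 121 (mod 547)
121 ≡ 121 (mod 547), so the signature is genuine.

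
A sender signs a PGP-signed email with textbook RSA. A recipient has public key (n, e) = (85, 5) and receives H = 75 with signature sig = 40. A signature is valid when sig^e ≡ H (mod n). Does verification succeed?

passes

sig^2 ≡ 40^2 = 1600 ≡ 70
sig^4 ≡ 70^2 = 4900 ≡ 55
5 = 4 + 1, so sig^5 ≡ 55·40 ≡ 75 (mod 85)
Since 75 equals the digest 75, verification succeeds.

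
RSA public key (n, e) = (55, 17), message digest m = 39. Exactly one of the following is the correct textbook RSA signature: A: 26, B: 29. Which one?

Candidate A: 26^17 mod 55 = 16
Candidate B: 29^17 mod 55 = 39
  → matches m = 39

B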